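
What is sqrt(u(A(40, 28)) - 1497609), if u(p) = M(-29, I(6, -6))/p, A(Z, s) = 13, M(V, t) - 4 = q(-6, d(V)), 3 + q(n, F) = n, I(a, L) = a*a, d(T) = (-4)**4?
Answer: I*sqrt(253095986)/13 ≈ 1223.8*I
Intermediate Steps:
d(T) = 256
I(a, L) = a**2
q(n, F) = -3 + n
M(V, t) = -5 (M(V, t) = 4 + (-3 - 6) = 4 - 9 = -5)
u(p) = -5/p
sqrt(u(A(40, 28)) - 1497609) = sqrt(-5/13 - 1497609) = sqrt(-19468922/13) = I*sqrt(253095986)/13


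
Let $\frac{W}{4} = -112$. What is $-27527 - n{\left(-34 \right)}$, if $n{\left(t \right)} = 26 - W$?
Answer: $-28001$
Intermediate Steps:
$W = -448$ ($W = 4 \left(-112\right) = -448$)
$n{\left(t \right)} = 474$ ($n{\left(t \right)} = 26 - -448 = 26 + 448 = 474$)
$-27527 - n{\left(-34 \right)} = -27527 - 474 = -28001$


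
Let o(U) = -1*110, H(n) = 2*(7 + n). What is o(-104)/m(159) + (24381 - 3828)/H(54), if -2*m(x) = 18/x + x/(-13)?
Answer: 13918567/92598 ≈ 150.31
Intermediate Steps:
H(n) = 14 + 2*n
m(x) = -9/x + x/26 (m(x) = -(18/x + x/(-13))/2 = -(18/x + x*(-1/13))/2 = -(18/x - x/13)/2 = -9/x + x/26)
o(U) = -110
o(-104)/m(159) + (24381 - 3828)/H(54) = -110/(-9/159 + (1/26)*159) + (24381 - 3828)/(14 + 2*54) = -110/(-9*1/159 + 159/26) + 20553/(14 + 108) = -110/(-3/53 + 159/26) + 20553/122 = -110/8349/1378 + 20553*(1/122) = -110*1378/8349 + 20553/122 = -13780/759 + 20553/122 = 13918567/92598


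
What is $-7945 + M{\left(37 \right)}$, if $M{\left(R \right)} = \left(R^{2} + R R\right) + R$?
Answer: $-5170$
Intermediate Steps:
$M{\left(R \right)} = R + 2 R^{2}$ ($M{\left(R \right)} = \left(R^{2} + R^{2}\right) + R = 2 R^{2} + R = R + 2 R^{2}$)
$-7945 + M{\left(37 \right)} = -7945 + 37 \left(1 + 2 \cdot 37\right) = -7945 + 37 \left(1 + 74\right) = -7945 + 37 \cdot 75 = -7945 + 2775 = -5170$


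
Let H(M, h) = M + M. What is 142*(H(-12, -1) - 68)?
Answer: -13064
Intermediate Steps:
H(M, h) = 2*M
142*(H(-12, -1) - 68) = 142*(2*(-12) - 68) = 142*(-24 - 68) = 142*(-92) = -13064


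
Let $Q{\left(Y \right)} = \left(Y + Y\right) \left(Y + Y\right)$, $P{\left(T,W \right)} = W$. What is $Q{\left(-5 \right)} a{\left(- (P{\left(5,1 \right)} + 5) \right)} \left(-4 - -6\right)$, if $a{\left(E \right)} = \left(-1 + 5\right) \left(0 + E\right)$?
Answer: $-4800$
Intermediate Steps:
$Q{\left(Y \right)} = 4 Y^{2}$ ($Q{\left(Y \right)} = 2 Y 2 Y = 4 Y^{2}$)
$a{\left(E \right)} = 4 E$
$Q{\left(-5 \right)} a{\left(- (P{\left(5,1 \right)} + 5) \right)} \left(-4 - -6\right) = 4 \left(-5\right)^{2} \cdot 4 \left(- (1 + 5)\right) \left(-4 - -6\right) = 4 \cdot 25 \cdot 4 \left(\left(-1\right) 6\right) \left(-4 + 6\right) = 100 \cdot 4 \left(-6\right) 2 = 100 \left(-24\right) 2 = \left(-2400\right) 2 = -4800$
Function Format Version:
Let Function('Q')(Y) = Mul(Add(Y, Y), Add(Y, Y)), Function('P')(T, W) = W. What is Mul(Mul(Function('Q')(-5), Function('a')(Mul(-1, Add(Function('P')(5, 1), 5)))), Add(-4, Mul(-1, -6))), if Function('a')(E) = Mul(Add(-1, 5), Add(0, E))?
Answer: -4800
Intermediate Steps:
Function('Q')(Y) = Mul(4, Pow(Y, 2)) (Function('Q')(Y) = Mul(Mul(2, Y), Mul(2, Y)) = Mul(4, Pow(Y, 2)))
Function('a')(E) = Mul(4, E)
Mul(Mul(Function('Q')(-5), Function('a')(Mul(-1, Add(Function('P')(5, 1), 5)))), Add(-4, Mul(-1, -6))) = Mul(Mul(Mul(4, Pow(-5, 2)), Mul(4, Mul(-1, Add(1, 5)))), Add(-4, Mul(-1, -6))) = Mul(Mul(Mul(4, 25), Mul(4, Mul(-1, 6))), Add(-4, 6)) = Mul(Mul(100, Mul(4, -6)), 2) = Mul(Mul(100, -24), 2) = Mul(-2400, 2) = -4800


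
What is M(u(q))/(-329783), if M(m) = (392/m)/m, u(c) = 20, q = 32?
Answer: -49/16489150 ≈ -2.9717e-6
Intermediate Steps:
M(m) = 392/m²
M(u(q))/(-329783) = (392/20²)/(-329783) = (392*(1/400))*(-1/329783) = (49/50)*(-1/329783) = -49/16489150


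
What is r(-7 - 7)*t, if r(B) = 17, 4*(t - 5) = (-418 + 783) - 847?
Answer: -3927/2 ≈ -1963.5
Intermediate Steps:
t = -231/2 (t = 5 + ((-418 + 783) - 847)/4 = 5 + (365 - 847)/4 = 5 + (¼)*(-482) = 5 - 241/2 = -231/2 ≈ -115.50)
r(-7 - 7)*t = 17*(-231/2) = -3927/2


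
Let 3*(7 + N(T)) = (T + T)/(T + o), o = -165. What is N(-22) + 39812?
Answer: 2030059/51 ≈ 39805.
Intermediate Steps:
N(T) = -7 + 2*T/(3*(-165 + T)) (N(T) = -7 + ((T + T)/(T - 165))/3 = -7 + ((2*T)/(-165 + T))/3 = -7 + (2*T/(-165 + T))/3 = -7 + 2*T/(3*(-165 + T)))
N(-22) + 39812 = (3465 - 19*(-22))/(3*(-165 - 22)) + 39812 = (1/3)*(3465 + 418)/(-187) + 39812 = (1/3)*(-1/187)*3883 + 39812 = -353/51 + 39812 = 2030059/51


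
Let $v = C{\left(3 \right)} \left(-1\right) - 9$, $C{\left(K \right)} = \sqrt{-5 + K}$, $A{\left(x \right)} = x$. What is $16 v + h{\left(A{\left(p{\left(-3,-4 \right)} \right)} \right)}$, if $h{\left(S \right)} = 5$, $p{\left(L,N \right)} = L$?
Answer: $-139 - 16 i \sqrt{2} \approx -139.0 - 22.627 i$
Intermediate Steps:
$v = -9 - i \sqrt{2}$ ($v = \sqrt{-5 + 3} \left(-1\right) - 9 = \sqrt{-2} \left(-1\right) - 9 = i \sqrt{2} \left(-1\right) - 9 = - i \sqrt{2} - 9 = -9 - i \sqrt{2} \approx -9.0 - 1.4142 i$)
$16 v + h{\left(A{\left(p{\left(-3,-4 \right)} \right)} \right)} = 16 \left(-9 - i \sqrt{2}\right) + 5 = \left(-144 - 16 i \sqrt{2}\right) + 5 = -139 - 16 i \sqrt{2}$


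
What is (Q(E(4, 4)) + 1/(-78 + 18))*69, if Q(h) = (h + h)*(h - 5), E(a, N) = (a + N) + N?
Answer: 231817/20 ≈ 11591.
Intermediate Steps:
E(a, N) = a + 2*N (E(a, N) = (N + a) + N = a + 2*N)
Q(h) = 2*h*(-5 + h) (Q(h) = (2*h)*(-5 + h) = 2*h*(-5 + h))
(Q(E(4, 4)) + 1/(-78 + 18))*69 = (2*(4 + 2*4)*(-5 + (4 + 2*4)) + 1/(-78 + 18))*69 = (2*(4 + 8)*(-5 + (4 + 8)) + 1/(-60))*69 = (2*12*(-5 + 12) - 1/60)*69 = (2*12*7 - 1/60)*69 = (168 - 1/60)*69 = (10079/60)*69 = 231817/20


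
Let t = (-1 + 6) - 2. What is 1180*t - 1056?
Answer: 2484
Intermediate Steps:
t = 3 (t = 5 - 2 = 3)
1180*t - 1056 = 1180*3 - 1056 = 3540 - 1056 = 2484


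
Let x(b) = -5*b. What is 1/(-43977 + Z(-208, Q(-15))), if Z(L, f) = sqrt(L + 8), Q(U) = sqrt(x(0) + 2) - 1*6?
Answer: -43977/1933976729 - 10*I*sqrt(2)/1933976729 ≈ -2.2739e-5 - 7.3125e-9*I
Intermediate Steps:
Q(U) = -6 + sqrt(2) (Q(U) = sqrt(-5*0 + 2) - 1*6 = sqrt(0 + 2) - 6 = sqrt(2) - 6 = -6 + sqrt(2))
Z(L, f) = sqrt(8 + L)
1/(-43977 + Z(-208, Q(-15))) = 1/(-43977 + sqrt(8 - 208)) = 1/(-43977 + sqrt(-200)) = 1/(-43977 + 10*I*sqrt(2))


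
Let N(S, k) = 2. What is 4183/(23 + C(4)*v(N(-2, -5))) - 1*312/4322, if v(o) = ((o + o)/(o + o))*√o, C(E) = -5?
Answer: 207832925/1035119 + 20915*√2/479 ≈ 262.53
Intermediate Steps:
v(o) = √o (v(o) = ((2*o)/((2*o)))*√o = ((2*o)*(1/(2*o)))*√o = 1*√o = √o)
4183/(23 + C(4)*v(N(-2, -5))) - 1*312/4322 = 4183/(23 - 5*√2) - 1*312/4322 = 4183/(23 - 5*√2) - 312*1/4322 = 4183/(23 - 5*√2) - 156/2161 = -156/2161 + 4183/(23 - 5*√2)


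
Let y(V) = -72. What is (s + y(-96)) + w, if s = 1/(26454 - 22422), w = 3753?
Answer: 14841793/4032 ≈ 3681.0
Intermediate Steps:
s = 1/4032 ≈ 0.00024802
(s + y(-96)) + w = (1/4032 - 72) + 3753 = -290303/4032 + 3753 = 14841793/4032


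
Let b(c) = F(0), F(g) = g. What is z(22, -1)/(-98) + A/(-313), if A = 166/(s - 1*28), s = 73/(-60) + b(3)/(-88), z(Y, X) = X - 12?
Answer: 8109037/53771522 ≈ 0.15081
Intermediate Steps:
z(Y, X) = -12 + X
b(c) = 0
s = -73/60 (s = 73/(-60) + 0/(-88) = 73*(-1/60) + 0*(-1/88) = -73/60 + 0 = -73/60 ≈ -1.2167)
A = -9960/1753 (A = 166/(-73/60 - 1*28) = 166/(-73/60 - 28) = 166/(-1753/60) = 166*(-60/1753) = -9960/1753 ≈ -5.6817)
z(22, -1)/(-98) + A/(-313) = (-12 - 1)/(-98) - 9960/1753/(-313) = -13*(-1/98) - 9960/1753*(-1/313) = 13/98 + 9960/548689 = 8109037/53771522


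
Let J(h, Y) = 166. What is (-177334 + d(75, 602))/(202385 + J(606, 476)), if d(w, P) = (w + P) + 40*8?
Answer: -58779/67517 ≈ -0.87058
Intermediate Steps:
d(w, P) = 320 + P + w (d(w, P) = (P + w) + 320 = 320 + P + w)
(-177334 + d(75, 602))/(202385 + J(606, 476)) = (-177334 + (320 + 602 + 75))/(202385 + 166) = (-177334 + 997)/202551 = -176337*1/202551 = -58779/67517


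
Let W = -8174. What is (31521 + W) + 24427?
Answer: 47774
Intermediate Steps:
(31521 + W) + 24427 = (31521 - 8174) + 24427 = 23347 + 24427 = 47774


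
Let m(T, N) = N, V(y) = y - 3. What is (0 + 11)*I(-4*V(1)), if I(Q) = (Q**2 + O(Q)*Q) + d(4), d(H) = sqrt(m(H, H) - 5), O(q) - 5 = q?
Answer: 1848 + 11*I ≈ 1848.0 + 11.0*I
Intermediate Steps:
V(y) = -3 + y
O(q) = 5 + q
d(H) = sqrt(-5 + H) (d(H) = sqrt(H - 5) = sqrt(-5 + H))
I(Q) = I + Q**2 + Q*(5 + Q) (I(Q) = (Q**2 + (5 + Q)*Q) + sqrt(-5 + 4) = (Q**2 + Q*(5 + Q)) + sqrt(-1) = (Q**2 + Q*(5 + Q)) + I = I + Q**2 + Q*(5 + Q))
(0 + 11)*I(-4*V(1)) = (0 + 11)*(I + (-4*(-3 + 1))**2 + (-4*(-3 + 1))*(5 - 4*(-3 + 1))) = 11*(I + (-4*(-2))**2 + (-4*(-2))*(5 - 4*(-2))) = 11*(I + 8**2 + 8*(5 + 8)) = 11*(I + 64 + 8*13) = 11*(I + 64 + 104) = 11*(168 + I) = 1848 + 11*I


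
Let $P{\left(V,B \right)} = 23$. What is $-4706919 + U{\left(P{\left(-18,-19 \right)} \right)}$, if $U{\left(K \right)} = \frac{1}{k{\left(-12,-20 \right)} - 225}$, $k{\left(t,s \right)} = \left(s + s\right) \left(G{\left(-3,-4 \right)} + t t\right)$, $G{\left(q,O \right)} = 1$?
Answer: $- \frac{28359186976}{6025} \approx -4.7069 \cdot 10^{6}$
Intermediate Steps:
$k{\left(t,s \right)} = 2 s \left(1 + t^{2}\right)$ ($k{\left(t,s \right)} = \left(s + s\right) \left(1 + t t\right) = 2 s \left(1 + t^{2}\right)$)
$U{\left(K \right)} = - \frac{1}{6025}$ ($U{\left(K \right)} = \frac{1}{2 \left(-20\right) \left(1 + \left(-12\right)^{2}\right) - 225} = \frac{1}{2 \left(-20\right) \left(1 + 144\right) - 225} = \frac{1}{2 \left(-20\right) 145 - 225} = \frac{1}{-5800 - 225} = \frac{1}{-6025} = - \frac{1}{6025}$)
$-4706919 + U{\left(P{\left(-18,-19 \right)} \right)} = -4706919 - \frac{1}{6025} = - \frac{28359186976}{6025}$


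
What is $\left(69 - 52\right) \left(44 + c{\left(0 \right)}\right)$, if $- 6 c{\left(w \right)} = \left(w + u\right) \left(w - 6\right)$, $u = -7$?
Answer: $629$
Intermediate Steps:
$c{\left(w \right)} = - \frac{\left(-7 + w\right) \left(-6 + w\right)}{6}$ ($c{\left(w \right)} = - \frac{\left(w - 7\right) \left(w - 6\right)}{6} = - \frac{\left(-7 + w\right) \left(-6 + w\right)}{6}$)
$\left(69 - 52\right) \left(44 + c{\left(0 \right)}\right) = \left(69 - 52\right) \left(44 - \left(7 + \frac{0^{2}}{6}\right)\right) = 17 \left(44 - 7\right) = 17 \cdot 37 = 629$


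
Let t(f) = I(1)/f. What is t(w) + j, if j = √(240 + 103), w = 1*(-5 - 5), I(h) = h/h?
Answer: -⅒ + 7*√7 ≈ 18.420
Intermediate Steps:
I(h) = 1
w = -10 (w = 1*(-10) = -10)
t(f) = 1/f
j = 7*√7 (j = √343 = 7*√7 ≈ 18.520)
t(w) + j = 1/(-10) + 7*√7 = -⅒ + 7*√7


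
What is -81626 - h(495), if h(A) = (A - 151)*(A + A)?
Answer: -422186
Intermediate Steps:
h(A) = 2*A*(-151 + A) (h(A) = (-151 + A)*(2*A) = 2*A*(-151 + A))
-81626 - h(495) = -81626 - 2*495*(-151 + 495) = -81626 - 2*495*344 = -81626 - 1*340560 = -81626 - 340560 = -422186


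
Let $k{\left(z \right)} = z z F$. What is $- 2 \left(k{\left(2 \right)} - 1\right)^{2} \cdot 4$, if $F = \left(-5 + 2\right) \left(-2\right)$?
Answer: $-4232$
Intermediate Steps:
$F = 6$ ($F = \left(-3\right) \left(-2\right) = 6$)
$k{\left(z \right)} = 6 z^{2}$ ($k{\left(z \right)} = z z 6 = z^{2} \cdot 6 = 6 z^{2}$)
$- 2 \left(k{\left(2 \right)} - 1\right)^{2} \cdot 4 = - 2 \left(6 \cdot 2^{2} - 1\right)^{2} \cdot 4 = - 2 \left(6 \cdot 4 - 1\right)^{2} \cdot 4 = - 2 \left(24 - 1\right)^{2} \cdot 4 = - 2 \cdot 23^{2} \cdot 4 = \left(-2\right) 529 \cdot 4 = \left(-1058\right) 4 = -4232$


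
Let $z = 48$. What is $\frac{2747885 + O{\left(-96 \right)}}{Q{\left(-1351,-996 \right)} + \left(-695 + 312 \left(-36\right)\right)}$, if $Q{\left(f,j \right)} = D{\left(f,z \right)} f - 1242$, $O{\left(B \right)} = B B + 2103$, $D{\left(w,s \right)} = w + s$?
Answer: $\frac{689801}{436796} \approx 1.5792$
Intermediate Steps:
$D{\left(w,s \right)} = s + w$
$O{\left(B \right)} = 2103 + B^{2}$ ($O{\left(B \right)} = B^{2} + 2103 = 2103 + B^{2}$)
$Q{\left(f,j \right)} = -1242 + f \left(48 + f\right)$ ($Q{\left(f,j \right)} = \left(48 + f\right) f - 1242 = f \left(48 + f\right) - 1242 = -1242 + f \left(48 + f\right)$)
$\frac{2747885 + O{\left(-96 \right)}}{Q{\left(-1351,-996 \right)} + \left(-695 + 312 \left(-36\right)\right)} = \frac{2747885 + \left(2103 + \left(-96\right)^{2}\right)}{\left(-1242 - 1351 \left(48 - 1351\right)\right) + \left(-695 + 312 \left(-36\right)\right)} = \frac{2747885 + \left(2103 + 9216\right)}{\left(-1242 - -1760353\right) - 11927} = \frac{2747885 + 11319}{\left(-1242 + 1760353\right) - 11927} = \frac{2759204}{1759111 - 11927} = \frac{2759204}{1747184} = 2759204 \cdot \frac{1}{1747184} = \frac{689801}{436796}$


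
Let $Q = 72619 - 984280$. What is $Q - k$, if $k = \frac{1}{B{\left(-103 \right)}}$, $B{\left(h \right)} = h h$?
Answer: $- \frac{9671811550}{10609} \approx -9.1166 \cdot 10^{5}$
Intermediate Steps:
$B{\left(h \right)} = h^{2}$
$Q = -911661$
$k = \frac{1}{10609}$ ($k = \frac{1}{\left(-103\right)^{2}} = \frac{1}{10609} \approx 9.426 \cdot 10^{-5}$)
$Q - k = -911661 - \frac{1}{10609} = - \frac{9671811550}{10609}$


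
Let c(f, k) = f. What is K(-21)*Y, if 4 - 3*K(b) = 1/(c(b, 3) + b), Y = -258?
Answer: -7267/21 ≈ -346.05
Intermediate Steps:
K(b) = 4/3 - 1/(6*b) (K(b) = 4/3 - 1/(3*(b + b)) = 4/3 - 1/(2*b)/3 = 4/3 - 1/(6*b))
K(-21)*Y = ((⅙)*(-1 + 8*(-21))/(-21))*(-258) = ((⅙)*(-1/21)*(-1 - 168))*(-258) = ((⅙)*(-1/21)*(-169))*(-258) = (169/126)*(-258) = -7267/21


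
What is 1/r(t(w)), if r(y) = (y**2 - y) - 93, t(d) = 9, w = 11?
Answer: -1/21 ≈ -0.047619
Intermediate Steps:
r(y) = -93 + y**2 - y
1/r(t(w)) = 1/(-93 + 9**2 - 1*9) = 1/(-93 + 81 - 9) = 1/(-21) = -1/21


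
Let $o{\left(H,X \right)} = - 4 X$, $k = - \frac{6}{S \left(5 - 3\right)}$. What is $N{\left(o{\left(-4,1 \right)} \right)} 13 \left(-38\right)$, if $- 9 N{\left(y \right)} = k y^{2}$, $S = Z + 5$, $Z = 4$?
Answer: $- \frac{7904}{27} \approx -292.74$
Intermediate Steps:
$S = 9$ ($S = 4 + 5 = 9$)
$k = - \frac{1}{3}$ ($k = - \frac{6}{9 \left(5 - 3\right)} = - \frac{6}{9 \cdot 2} = - \frac{6}{18} = \left(-6\right) \frac{1}{18} = - \frac{1}{3} \approx -0.33333$)
$N{\left(y \right)} = \frac{y^{2}}{27}$ ($N{\left(y \right)} = - \frac{\left(- \frac{1}{3}\right) y^{2}}{9} = \frac{y^{2}}{27}$)
$N{\left(o{\left(-4,1 \right)} \right)} 13 \left(-38\right) = \frac{\left(\left(-4\right) 1\right)^{2}}{27} \cdot 13 \left(-38\right) = \frac{\left(-4\right)^{2}}{27} \cdot 13 \left(-38\right) = \frac{1}{27} \cdot 16 \cdot 13 \left(-38\right) = \frac{16}{27} \cdot 13 \left(-38\right) = \frac{208}{27} \left(-38\right) = - \frac{7904}{27}$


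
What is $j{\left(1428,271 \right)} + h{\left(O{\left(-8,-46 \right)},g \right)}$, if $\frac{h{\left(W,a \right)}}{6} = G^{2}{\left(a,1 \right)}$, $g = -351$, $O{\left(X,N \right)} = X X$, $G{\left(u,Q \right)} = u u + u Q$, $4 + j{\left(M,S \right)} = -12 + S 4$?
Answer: $90552736068$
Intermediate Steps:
$j{\left(M,S \right)} = -16 + 4 S$ ($j{\left(M,S \right)} = -4 + \left(-12 + S 4\right) = -4 + \left(-12 + 4 S\right) = -16 + 4 S$)
$G{\left(u,Q \right)} = u^{2} + Q u$
$O{\left(X,N \right)} = X^{2}$
$h{\left(W,a \right)} = 6 a^{2} \left(1 + a\right)^{2}$ ($h{\left(W,a \right)} = 6 \left(a \left(1 + a\right)\right)^{2} = 6 a^{2} \left(1 + a\right)^{2}$)
$j{\left(1428,271 \right)} + h{\left(O{\left(-8,-46 \right)},g \right)} = \left(-16 + 4 \cdot 271\right) + 6 \left(-351\right)^{2} \left(1 - 351\right)^{2} = \left(-16 + 1084\right) + 6 \cdot 123201 \left(-350\right)^{2} = 1068 + 6 \cdot 123201 \cdot 122500 = 1068 + 90552735000 = 90552736068$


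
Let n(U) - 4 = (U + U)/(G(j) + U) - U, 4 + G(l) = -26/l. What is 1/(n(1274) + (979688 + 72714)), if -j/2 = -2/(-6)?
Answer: 187/196562048 ≈ 9.5135e-7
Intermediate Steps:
j = -2/3 (j = -(-4)/(-6) = -(-4)*(-1)/6 = -2*1/3 = -2/3 ≈ -0.66667)
G(l) = -4 - 26/l
n(U) = 4 - U + 2*U/(35 + U) (n(U) = 4 + ((U + U)/((-4 - 26/(-2/3)) + U) - U) = 4 + ((2*U)/((-4 - 26*(-3/2)) + U) - U) = 4 + ((2*U)/((-4 + 39) + U) - U) = 4 + ((2*U)/(35 + U) - U) = 4 + (2*U/(35 + U) - U) = 4 + (-U + 2*U/(35 + U)) = 4 - U + 2*U/(35 + U))
1/(n(1274) + (979688 + 72714)) = 1/((140 - 1*1274**2 - 29*1274)/(35 + 1274) + (979688 + 72714)) = 1/((140 - 1*1623076 - 36946)/1309 + 1052402) = 1/((140 - 1623076 - 36946)/1309 + 1052402) = 1/((1/1309)*(-1659882) + 1052402) = 1/(-237126/187 + 1052402) = 1/(196562048/187) = 187/196562048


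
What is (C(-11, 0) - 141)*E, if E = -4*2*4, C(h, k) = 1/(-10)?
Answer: 22576/5 ≈ 4515.2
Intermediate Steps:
C(h, k) = -⅒
E = -32 (E = -8*4 = -32)
(C(-11, 0) - 141)*E = (-⅒ - 141)*(-32) = -1411/10*(-32) = 22576/5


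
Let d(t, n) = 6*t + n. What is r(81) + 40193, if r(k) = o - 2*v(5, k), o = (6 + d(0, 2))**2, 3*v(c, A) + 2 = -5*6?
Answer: 120835/3 ≈ 40278.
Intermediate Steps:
d(t, n) = n + 6*t
v(c, A) = -32/3 (v(c, A) = -2/3 + (-5*6)/3 = -2/3 + (1/3)*(-30) = -2/3 - 10 = -32/3)
o = 64 (o = (6 + (2 + 6*0))**2 = (6 + (2 + 0))**2 = (6 + 2)**2 = 8**2 = 64)
r(k) = 256/3 (r(k) = 64 - 2*(-32/3) = 64 + 64/3 = 256/3)
r(81) + 40193 = 256/3 + 40193 = 120835/3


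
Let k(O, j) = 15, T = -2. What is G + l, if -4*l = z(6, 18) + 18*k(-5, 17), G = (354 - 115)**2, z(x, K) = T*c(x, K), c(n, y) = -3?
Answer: 57052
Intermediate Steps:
z(x, K) = 6 (z(x, K) = -2*(-3) = 6)
G = 57121 (G = 239**2 = 57121)
l = -69 (l = -(6 + 18*15)/4 = -(6 + 270)/4 = -1/4*276 = -69)
G + l = 57121 - 69 = 57052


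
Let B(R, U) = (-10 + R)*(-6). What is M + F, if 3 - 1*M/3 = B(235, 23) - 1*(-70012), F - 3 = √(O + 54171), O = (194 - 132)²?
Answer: -205974 + √58015 ≈ -2.0573e+5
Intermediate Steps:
O = 3844 (O = 62² = 3844)
F = 3 + √58015 (F = 3 + √(3844 + 54171) = 3 + √58015 ≈ 243.86)
B(R, U) = 60 - 6*R
M = -205977 (M = 9 - 3*((60 - 6*235) - 1*(-70012)) = 9 - 3*((60 - 1410) + 70012) = 9 - 3*(-1350 + 70012) = 9 - 3*68662 = 9 - 205986 = -205977)
M + F = -205977 + (3 + √58015) = -205974 + √58015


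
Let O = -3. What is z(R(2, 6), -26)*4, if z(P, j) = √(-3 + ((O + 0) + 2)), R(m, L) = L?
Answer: 8*I ≈ 8.0*I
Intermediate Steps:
z(P, j) = 2*I (z(P, j) = √(-3 + ((-3 + 0) + 2)) = √(-3 + (-3 + 2)) = √(-3 - 1) = √(-4) = 2*I)
z(R(2, 6), -26)*4 = (2*I)*4 = 8*I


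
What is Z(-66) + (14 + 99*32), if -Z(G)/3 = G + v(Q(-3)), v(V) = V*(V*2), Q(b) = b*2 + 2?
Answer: 3284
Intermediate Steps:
Q(b) = 2 + 2*b (Q(b) = 2*b + 2 = 2 + 2*b)
v(V) = 2*V² (v(V) = V*(2*V) = 2*V²)
Z(G) = -96 - 3*G (Z(G) = -3*(G + 2*(2 + 2*(-3))²) = -3*(G + 2*(2 - 6)²) = -3*(G + 2*(-4)²) = -3*(G + 2*16) = -3*(G + 32) = -3*(32 + G) = -96 - 3*G)
Z(-66) + (14 + 99*32) = (-96 - 3*(-66)) + (14 + 99*32) = (-96 + 198) + (14 + 3168) = 102 + 3182 = 3284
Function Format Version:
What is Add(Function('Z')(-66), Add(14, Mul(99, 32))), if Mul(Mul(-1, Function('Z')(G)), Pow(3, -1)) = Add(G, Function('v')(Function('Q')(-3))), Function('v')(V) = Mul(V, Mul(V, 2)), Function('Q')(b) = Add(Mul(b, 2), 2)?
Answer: 3284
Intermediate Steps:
Function('Q')(b) = Add(2, Mul(2, b)) (Function('Q')(b) = Add(Mul(2, b), 2) = Add(2, Mul(2, b)))
Function('v')(V) = Mul(2, Pow(V, 2)) (Function('v')(V) = Mul(V, Mul(2, V)) = Mul(2, Pow(V, 2)))
Function('Z')(G) = Add(-96, Mul(-3, G)) (Function('Z')(G) = Mul(-3, Add(G, Mul(2, Pow(Add(2, Mul(2, -3)), 2)))) = Mul(-3, Add(G, Mul(2, Pow(Add(2, -6), 2)))) = Mul(-3, Add(G, Mul(2, Pow(-4, 2)))) = Mul(-3, Add(G, Mul(2, 16))) = Mul(-3, Add(G, 32)) = Mul(-3, Add(32, G)) = Add(-96, Mul(-3, G)))
Add(Function('Z')(-66), Add(14, Mul(99, 32))) = Add(Add(-96, Mul(-3, -66)), Add(14, Mul(99, 32))) = Add(Add(-96, 198), Add(14, 3168)) = Add(102, 3182) = 3284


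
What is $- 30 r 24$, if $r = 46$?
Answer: $-33120$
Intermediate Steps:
$- 30 r 24 = \left(-30\right) 46 \cdot 24 = \left(-1380\right) 24 = -33120$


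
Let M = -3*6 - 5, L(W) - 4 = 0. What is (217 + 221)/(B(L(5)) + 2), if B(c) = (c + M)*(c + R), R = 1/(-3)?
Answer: -1314/203 ≈ -6.4729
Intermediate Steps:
L(W) = 4 (L(W) = 4 + 0 = 4)
R = -⅓ ≈ -0.33333
M = -23 (M = -18 - 5 = -23)
B(c) = (-23 + c)*(-⅓ + c) (B(c) = (c - 23)*(c - ⅓) = (-23 + c)*(-⅓ + c))
(217 + 221)/(B(L(5)) + 2) = (217 + 221)/((23/3 + 4² - 70/3*4) + 2) = 438/((23/3 + 16 - 280/3) + 2) = 438/(-209/3 + 2) = 438/(-203/3) = 438*(-3/203) = -1314/203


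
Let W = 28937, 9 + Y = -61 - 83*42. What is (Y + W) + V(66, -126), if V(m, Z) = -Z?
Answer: 25507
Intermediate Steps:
Y = -3556 (Y = -9 + (-61 - 83*42) = -9 + (-61 - 3486) = -9 - 3547 = -3556)
(Y + W) + V(66, -126) = (-3556 + 28937) - 1*(-126) = 25381 + 126 = 25507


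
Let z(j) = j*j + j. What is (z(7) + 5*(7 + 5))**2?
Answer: 13456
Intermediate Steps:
z(j) = j + j**2 (z(j) = j**2 + j = j + j**2)
(z(7) + 5*(7 + 5))**2 = (7*(1 + 7) + 5*(7 + 5))**2 = (7*8 + 5*12)**2 = (56 + 60)**2 = 116**2 = 13456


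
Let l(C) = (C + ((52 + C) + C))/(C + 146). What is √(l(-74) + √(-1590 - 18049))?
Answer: √(-85 + 36*I*√19639)/6 ≈ 8.3005 + 8.4416*I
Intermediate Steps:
l(C) = (52 + 3*C)/(146 + C) (l(C) = (C + (52 + 2*C))/(146 + C) = (52 + 3*C)/(146 + C))
√(l(-74) + √(-1590 - 18049)) = √((52 + 3*(-74))/(146 - 74) + √(-1590 - 18049)) = √((52 - 222)/72 + √(-19639)) = √((1/72)*(-170) + I*√19639) = √(-85/36 + I*√19639)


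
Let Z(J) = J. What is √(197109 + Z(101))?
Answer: √197210 ≈ 444.08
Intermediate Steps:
√(197109 + Z(101)) = √(197109 + 101) = √197210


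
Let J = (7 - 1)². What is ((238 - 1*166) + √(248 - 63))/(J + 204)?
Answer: 3/10 + √185/240 ≈ 0.35667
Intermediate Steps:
J = 36 (J = 6² = 36)
((238 - 1*166) + √(248 - 63))/(J + 204) = ((238 - 1*166) + √(248 - 63))/(36 + 204) = ((238 - 166) + √185)/240 = (72 + √185)*(1/240) = 3/10 + √185/240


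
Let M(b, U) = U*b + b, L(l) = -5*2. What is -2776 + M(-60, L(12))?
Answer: -2236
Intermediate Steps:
L(l) = -10
M(b, U) = b + U*b
-2776 + M(-60, L(12)) = -2776 - 60*(1 - 10) = -2776 - 60*(-9) = -2776 + 540 = -2236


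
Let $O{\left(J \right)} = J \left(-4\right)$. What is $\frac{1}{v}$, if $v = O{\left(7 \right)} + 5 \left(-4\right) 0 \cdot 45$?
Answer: $- \frac{1}{28} \approx -0.035714$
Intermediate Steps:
$O{\left(J \right)} = - 4 J$
$v = -28$ ($v = \left(-4\right) 7 + 5 \left(-4\right) 0 \cdot 45 = -28 + \left(-20\right) 0 \cdot 45 = -28 + 0 \cdot 45 = -28 + 0 = -28$)
$\frac{1}{v} = \frac{1}{-28} = - \frac{1}{28}$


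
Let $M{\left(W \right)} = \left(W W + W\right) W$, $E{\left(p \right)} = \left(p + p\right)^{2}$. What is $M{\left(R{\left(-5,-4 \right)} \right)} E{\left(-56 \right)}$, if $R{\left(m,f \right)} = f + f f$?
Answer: $23482368$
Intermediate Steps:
$R{\left(m,f \right)} = f + f^{2}$
$E{\left(p \right)} = 4 p^{2}$ ($E{\left(p \right)} = \left(2 p\right)^{2} = 4 p^{2}$)
$M{\left(W \right)} = W \left(W + W^{2}\right)$ ($M{\left(W \right)} = \left(W^{2} + W\right) W = \left(W + W^{2}\right) W = W \left(W + W^{2}\right)$)
$M{\left(R{\left(-5,-4 \right)} \right)} E{\left(-56 \right)} = \left(- 4 \left(1 - 4\right)\right)^{2} \left(1 - 4 \left(1 - 4\right)\right) 4 \left(-56\right)^{2} = \left(\left(-4\right) \left(-3\right)\right)^{2} \left(1 - -12\right) 4 \cdot 3136 = 12^{2} \left(1 + 12\right) 12544 = 144 \cdot 13 \cdot 12544 = 1872 \cdot 12544 = 23482368$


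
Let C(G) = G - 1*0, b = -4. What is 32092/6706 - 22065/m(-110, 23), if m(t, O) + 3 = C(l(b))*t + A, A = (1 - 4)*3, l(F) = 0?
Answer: 24725499/13412 ≈ 1843.5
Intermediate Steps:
A = -9 (A = -3*3 = -9)
C(G) = G (C(G) = G + 0 = G)
m(t, O) = -12 (m(t, O) = -3 + (0*t - 9) = -3 + (0 - 9) = -3 - 9 = -12)
32092/6706 - 22065/m(-110, 23) = 32092/6706 - 22065/(-12) = 32092*(1/6706) - 22065*(-1/12) = 16046/3353 + 7355/4 = 24725499/13412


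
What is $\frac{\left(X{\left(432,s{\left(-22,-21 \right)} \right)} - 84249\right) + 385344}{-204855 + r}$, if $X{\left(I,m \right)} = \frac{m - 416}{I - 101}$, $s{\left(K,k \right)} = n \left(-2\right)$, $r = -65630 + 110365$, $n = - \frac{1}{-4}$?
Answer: $- \frac{199324057}{105999440} \approx -1.8804$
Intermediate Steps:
$n = \frac{1}{4}$ ($n = \left(-1\right) \left(- \frac{1}{4}\right) = \frac{1}{4} \approx 0.25$)
$r = 44735$
$s{\left(K,k \right)} = - \frac{1}{2}$ ($s{\left(K,k \right)} = \frac{1}{4} \left(-2\right) = - \frac{1}{2}$)
$X{\left(I,m \right)} = \frac{-416 + m}{-101 + I}$
$\frac{\left(X{\left(432,s{\left(-22,-21 \right)} \right)} - 84249\right) + 385344}{-204855 + r} = \frac{\left(\frac{-416 - \frac{1}{2}}{-101 + 432} - 84249\right) + 385344}{-204855 + 44735} = \frac{\left(\frac{1}{331} \left(- \frac{833}{2}\right) - 84249\right) + 385344}{-160120} = \left(\left(\frac{1}{331} \left(- \frac{833}{2}\right) - 84249\right) + 385344\right) \left(- \frac{1}{160120}\right) = \left(\left(- \frac{833}{662} - 84249\right) + 385344\right) \left(- \frac{1}{160120}\right) = \left(- \frac{55773671}{662} + 385344\right) \left(- \frac{1}{160120}\right) = \frac{199324057}{662} \left(- \frac{1}{160120}\right) = - \frac{199324057}{105999440}$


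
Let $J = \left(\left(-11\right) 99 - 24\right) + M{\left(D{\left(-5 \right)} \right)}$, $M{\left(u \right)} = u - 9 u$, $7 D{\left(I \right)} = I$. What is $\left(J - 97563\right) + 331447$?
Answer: $\frac{1629437}{7} \approx 2.3278 \cdot 10^{5}$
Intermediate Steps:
$D{\left(I \right)} = \frac{I}{7}$
$M{\left(u \right)} = - 8 u$
$J = - \frac{7751}{7}$ ($J = \left(\left(-11\right) 99 - 24\right) - 8 \cdot \frac{1}{7} \left(-5\right) = \left(-1089 - 24\right) - - \frac{40}{7} = -1113 + \frac{40}{7} = - \frac{7751}{7} \approx -1107.3$)
$\left(J - 97563\right) + 331447 = \left(- \frac{7751}{7} - 97563\right) + 331447 = - \frac{690692}{7} + 331447 = \frac{1629437}{7}$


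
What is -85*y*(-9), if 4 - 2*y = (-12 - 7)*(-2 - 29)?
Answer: -447525/2 ≈ -2.2376e+5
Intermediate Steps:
y = -585/2 (y = 2 - (-12 - 7)*(-2 - 29)/2 = 2 - (-19)*(-31)/2 = 2 - ½*589 = 2 - 589/2 = -585/2 ≈ -292.50)
-85*y*(-9) = -85*(-585/2)*(-9) = (49725/2)*(-9) = -447525/2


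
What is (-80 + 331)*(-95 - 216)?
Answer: -78061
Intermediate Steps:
(-80 + 331)*(-95 - 216) = 251*(-311) = -78061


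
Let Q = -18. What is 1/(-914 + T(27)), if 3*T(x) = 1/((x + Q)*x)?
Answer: -729/666305 ≈ -0.0010941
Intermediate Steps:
T(x) = 1/(3*x*(-18 + x)) (T(x) = (1/((x - 18)*x))/3 = (1/((-18 + x)*x))/3 = (1/(x*(-18 + x)))/3 = 1/(3*x*(-18 + x)))
1/(-914 + T(27)) = 1/(-914 + (⅓)/(27*(-18 + 27))) = 1/(-914 + (⅓)*(1/27)/9) = 1/(-914 + (⅓)*(1/27)*(⅑)) = 1/(-914 + 1/729) = 1/(-666305/729) = -729/666305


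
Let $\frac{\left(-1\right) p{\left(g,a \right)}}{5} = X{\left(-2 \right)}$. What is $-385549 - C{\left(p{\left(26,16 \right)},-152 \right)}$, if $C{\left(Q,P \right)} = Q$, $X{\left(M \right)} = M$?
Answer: $-385559$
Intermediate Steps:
$p{\left(g,a \right)} = 10$ ($p{\left(g,a \right)} = \left(-5\right) \left(-2\right) = 10$)
$-385549 - C{\left(p{\left(26,16 \right)},-152 \right)} = -385549 - 10 = -385559$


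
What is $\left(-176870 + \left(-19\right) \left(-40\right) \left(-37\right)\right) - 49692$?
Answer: $-254682$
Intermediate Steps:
$\left(-176870 + \left(-19\right) \left(-40\right) \left(-37\right)\right) - 49692 = \left(-176870 + 760 \left(-37\right)\right) - 49692 = \left(-176870 - 28120\right) - 49692 = -204990 - 49692 = -254682$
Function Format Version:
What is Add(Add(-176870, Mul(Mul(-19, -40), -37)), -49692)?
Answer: -254682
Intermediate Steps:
Add(Add(-176870, Mul(Mul(-19, -40), -37)), -49692) = Add(Add(-176870, Mul(760, -37)), -49692) = Add(Add(-176870, -28120), -49692) = Add(-204990, -49692) = -254682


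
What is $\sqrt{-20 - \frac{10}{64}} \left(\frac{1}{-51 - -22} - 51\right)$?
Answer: $- \frac{185 i \sqrt{1290}}{29} \approx - 229.12 i$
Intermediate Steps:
$\sqrt{-20 - \frac{10}{64}} \left(\frac{1}{-51 - -22} - 51\right) = \sqrt{-20 - \frac{5}{32}} \left(\frac{1}{-51 + 22} - 51\right) = \sqrt{-20 - \frac{5}{32}} \left(\frac{1}{-29} - 51\right) = \sqrt{- \frac{645}{32}} \left(- \frac{1}{29} - 51\right) = \frac{i \sqrt{1290}}{8} \left(- \frac{1480}{29}\right) = - \frac{185 i \sqrt{1290}}{29}$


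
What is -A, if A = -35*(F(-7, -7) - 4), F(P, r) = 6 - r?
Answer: 315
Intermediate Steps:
A = -315 (A = -35*((6 - 1*(-7)) - 4) = -35*((6 + 7) - 4) = -35*(13 - 4) = -35*9 = -315)
-A = -1*(-315) = 315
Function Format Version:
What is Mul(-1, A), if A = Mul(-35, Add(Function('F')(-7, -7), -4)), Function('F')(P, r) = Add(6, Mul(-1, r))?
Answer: 315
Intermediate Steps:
A = -315 (A = Mul(-35, Add(Add(6, Mul(-1, -7)), -4)) = Mul(-35, Add(Add(6, 7), -4)) = Mul(-35, Add(13, -4)) = Mul(-35, 9) = -315)
Mul(-1, A) = Mul(-1, -315) = 315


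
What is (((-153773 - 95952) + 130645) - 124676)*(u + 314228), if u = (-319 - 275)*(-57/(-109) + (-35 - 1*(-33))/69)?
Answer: -191844266041656/2507 ≈ -7.6524e+10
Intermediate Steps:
u = -735570/2507 (u = -594*(-57*(-1/109) + (-35 + 33)*(1/69)) = -594*(57/109 - 2*1/69) = -594*(57/109 - 2/69) = -594*3715/7521 = -735570/2507 ≈ -293.41)
(((-153773 - 95952) + 130645) - 124676)*(u + 314228) = (((-153773 - 95952) + 130645) - 124676)*(-735570/2507 + 314228) = ((-249725 + 130645) - 124676)*(787034026/2507) = (-119080 - 124676)*(787034026/2507) = -243756*787034026/2507 = -191844266041656/2507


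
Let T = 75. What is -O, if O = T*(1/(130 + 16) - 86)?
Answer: 941625/146 ≈ 6449.5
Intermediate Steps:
O = -941625/146 (O = 75*(1/(130 + 16) - 86) = 75*(1/146 - 86) = 75*(-12555/146) = -941625/146 ≈ -6449.5)
-O = -1*(-941625/146) = 941625/146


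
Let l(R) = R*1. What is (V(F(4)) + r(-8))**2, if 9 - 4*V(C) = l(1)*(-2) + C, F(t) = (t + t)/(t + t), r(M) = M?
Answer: 121/4 ≈ 30.250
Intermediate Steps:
l(R) = R
F(t) = 1 (F(t) = (2*t)/((2*t)) = (2*t)*(1/(2*t)) = 1)
V(C) = 11/4 - C/4 (V(C) = 9/4 - (1*(-2) + C)/4 = 9/4 - (-2 + C)/4 = 9/4 + (1/2 - C/4) = 11/4 - C/4)
(V(F(4)) + r(-8))**2 = ((11/4 - 1/4*1) - 8)**2 = ((11/4 - 1/4) - 8)**2 = (5/2 - 8)**2 = (-11/2)**2 = 121/4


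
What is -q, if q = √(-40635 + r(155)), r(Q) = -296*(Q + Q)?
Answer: -I*√132395 ≈ -363.86*I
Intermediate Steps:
r(Q) = -592*Q
q = I*√132395 (q = √(-40635 - 592*155) = √(-40635 - 91760) = √(-132395) = I*√132395 ≈ 363.86*I)
-q = -I*√132395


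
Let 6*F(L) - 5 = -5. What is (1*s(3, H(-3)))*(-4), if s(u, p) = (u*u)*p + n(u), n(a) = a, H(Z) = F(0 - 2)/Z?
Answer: -12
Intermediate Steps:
F(L) = 0 (F(L) = ⅚ + (⅙)*(-5) = ⅚ - ⅚ = 0)
H(Z) = 0 (H(Z) = 0/Z = 0)
s(u, p) = u + p*u² (s(u, p) = (u*u)*p + u = u²*p + u = p*u² + u = u + p*u²)
(1*s(3, H(-3)))*(-4) = (1*(3*(1 + 0*3)))*(-4) = (1*(3*(1 + 0)))*(-4) = (1*(3*1))*(-4) = (1*3)*(-4) = 3*(-4) = -12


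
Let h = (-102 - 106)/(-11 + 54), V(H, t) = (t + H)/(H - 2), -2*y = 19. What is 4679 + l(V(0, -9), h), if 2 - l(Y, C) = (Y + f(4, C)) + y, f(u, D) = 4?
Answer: 4682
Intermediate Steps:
y = -19/2 (y = -½*19 = -19/2 ≈ -9.5000)
V(H, t) = (H + t)/(-2 + H)
h = -208/43 ≈ -4.8372
l(Y, C) = 15/2 - Y (l(Y, C) = 2 - ((Y + 4) - 19/2) = 2 - ((4 + Y) - 19/2) = 2 - (-11/2 + Y) = 2 + (11/2 - Y) = 15/2 - Y)
4679 + l(V(0, -9), h) = 4679 + (15/2 - (0 - 9)/(-2 + 0)) = 4679 + (15/2 - (-9)/(-2)) = 4679 + (15/2 - (-1)*(-9)/2) = 4679 + (15/2 - 1*9/2) = 4679 + (15/2 - 9/2) = 4679 + 3 = 4682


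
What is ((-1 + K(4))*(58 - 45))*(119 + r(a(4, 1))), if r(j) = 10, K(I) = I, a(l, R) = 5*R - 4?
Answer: 5031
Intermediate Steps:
a(l, R) = -4 + 5*R
((-1 + K(4))*(58 - 45))*(119 + r(a(4, 1))) = ((-1 + 4)*(58 - 45))*(119 + 10) = (3*13)*129 = 39*129 = 5031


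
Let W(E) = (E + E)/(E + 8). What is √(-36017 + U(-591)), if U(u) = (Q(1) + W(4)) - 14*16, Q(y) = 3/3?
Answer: I*√326154/3 ≈ 190.37*I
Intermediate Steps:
W(E) = 2*E/(8 + E) (W(E) = (2*E)/(8 + E) = 2*E/(8 + E))
Q(y) = 1 (Q(y) = 3*(⅓) = 1)
U(u) = -667/3 (U(u) = (1 + 2*4/(8 + 4)) - 14*16 = (1 + 2*4/12) - 224 = (1 + 2*4*(1/12)) - 224 = (1 + ⅔) - 224 = 5/3 - 224 = -667/3)
√(-36017 + U(-591)) = √(-36017 - 667/3) = √(-108718/3) = I*√326154/3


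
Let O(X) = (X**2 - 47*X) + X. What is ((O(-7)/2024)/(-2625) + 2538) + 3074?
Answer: 4259507947/759000 ≈ 5612.0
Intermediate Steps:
O(X) = X**2 - 46*X
((O(-7)/2024)/(-2625) + 2538) + 3074 = ((-7*(-46 - 7)/2024)/(-2625) + 2538) + 3074 = ((-7*(-53)*(1/2024))*(-1/2625) + 2538) + 3074 = ((371*(1/2024))*(-1/2625) + 2538) + 3074 = ((371/2024)*(-1/2625) + 2538) + 3074 = (-53/759000 + 2538) + 3074 = 1926341947/759000 + 3074 = 4259507947/759000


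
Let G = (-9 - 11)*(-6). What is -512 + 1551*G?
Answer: 185608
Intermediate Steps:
G = 120 (G = -20*(-6) = 120)
-512 + 1551*G = -512 + 1551*120 = -512 + 186120 = 185608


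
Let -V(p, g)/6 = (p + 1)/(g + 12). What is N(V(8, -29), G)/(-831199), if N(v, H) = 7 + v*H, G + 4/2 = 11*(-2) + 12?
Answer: 529/14130383 ≈ 3.7437e-5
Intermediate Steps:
V(p, g) = -6*(1 + p)/(12 + g) (V(p, g) = -6*(p + 1)/(g + 12) = -6*(1 + p)/(12 + g))
G = -12 (G = -2 + (11*(-2) + 12) = -2 + (-22 + 12) = -2 - 10 = -12)
N(v, H) = 7 + H*v
N(V(8, -29), G)/(-831199) = (7 - 72*(-1 - 1*8)/(12 - 29))/(-831199) = (7 - 72*(-1 - 8)/(-17))*(-1/831199) = (7 - 72*(-1)*(-9)/17)*(-1/831199) = (7 - 12*54/17)*(-1/831199) = (7 - 648/17)*(-1/831199) = -529/17*(-1/831199) = 529/14130383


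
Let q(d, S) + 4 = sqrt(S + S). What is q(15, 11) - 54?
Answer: -58 + sqrt(22) ≈ -53.310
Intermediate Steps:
q(d, S) = -4 + sqrt(2)*sqrt(S) (q(d, S) = -4 + sqrt(S + S) = -4 + sqrt(2*S) = -4 + sqrt(2)*sqrt(S))
q(15, 11) - 54 = (-4 + sqrt(2)*sqrt(11)) - 54 = (-4 + sqrt(22)) - 54 = -58 + sqrt(22)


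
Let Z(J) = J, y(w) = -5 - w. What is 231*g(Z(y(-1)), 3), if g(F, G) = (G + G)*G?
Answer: 4158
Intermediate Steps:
g(F, G) = 2*G² (g(F, G) = (2*G)*G = 2*G²)
231*g(Z(y(-1)), 3) = 231*(2*3²) = 231*(2*9) = 231*18 = 4158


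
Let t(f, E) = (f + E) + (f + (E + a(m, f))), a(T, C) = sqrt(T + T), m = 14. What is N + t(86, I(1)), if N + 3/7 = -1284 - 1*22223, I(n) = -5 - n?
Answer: -163432/7 + 2*sqrt(7) ≈ -23342.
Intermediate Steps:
a(T, C) = sqrt(2)*sqrt(T) (a(T, C) = sqrt(2*T) = sqrt(2)*sqrt(T))
N = -164552/7 (N = -3/7 + (-1284 - 1*22223) = -3/7 + (-1284 - 22223) = -3/7 - 23507 = -164552/7 ≈ -23507.)
t(f, E) = 2*E + 2*f + 2*sqrt(7) (t(f, E) = (f + E) + (f + (E + sqrt(2)*sqrt(14))) = (E + f) + (f + (E + 2*sqrt(7))) = (E + f) + (E + f + 2*sqrt(7)) = 2*E + 2*f + 2*sqrt(7))
N + t(86, I(1)) = -164552/7 + (2*(-5 - 1*1) + 2*86 + 2*sqrt(7)) = -164552/7 + (2*(-5 - 1) + 172 + 2*sqrt(7)) = -164552/7 + (2*(-6) + 172 + 2*sqrt(7)) = -164552/7 + (-12 + 172 + 2*sqrt(7)) = -164552/7 + (160 + 2*sqrt(7)) = -163432/7 + 2*sqrt(7)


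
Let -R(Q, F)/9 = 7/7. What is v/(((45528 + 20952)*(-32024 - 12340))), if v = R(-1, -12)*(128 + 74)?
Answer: 101/163851040 ≈ 6.1641e-7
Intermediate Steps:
R(Q, F) = -9 (R(Q, F) = -63/7 = -9*1 = -9)
v = -1818 (v = -9*(128 + 74) = -9*202 = -1818)
v/(((45528 + 20952)*(-32024 - 12340))) = -1818*1/((-32024 - 12340)*(45528 + 20952)) = -1818/(66480*(-44364)) = -1818/(-2949318720) = -1818*(-1/2949318720) = 101/163851040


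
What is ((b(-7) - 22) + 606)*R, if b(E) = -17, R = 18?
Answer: 10206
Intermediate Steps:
((b(-7) - 22) + 606)*R = ((-17 - 22) + 606)*18 = (-39 + 606)*18 = 567*18 = 10206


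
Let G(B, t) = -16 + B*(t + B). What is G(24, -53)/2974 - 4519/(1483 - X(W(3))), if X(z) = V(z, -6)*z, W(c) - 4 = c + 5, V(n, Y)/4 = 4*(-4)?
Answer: -7521109/3347237 ≈ -2.2470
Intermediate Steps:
V(n, Y) = -64 (V(n, Y) = 4*(4*(-4)) = 4*(-16) = -64)
W(c) = 9 + c (W(c) = 4 + (c + 5) = 4 + (5 + c) = 9 + c)
X(z) = -64*z
G(B, t) = -16 + B*(B + t)
G(24, -53)/2974 - 4519/(1483 - X(W(3))) = (-16 + 24² + 24*(-53))/2974 - 4519/(1483 - (-64)*(9 + 3)) = (-16 + 576 - 1272)*(1/2974) - 4519/(1483 - (-64)*12) = -712*1/2974 - 4519/(1483 - 1*(-768)) = -356/1487 - 4519/(1483 + 768) = -356/1487 - 4519/2251 = -7521109/3347237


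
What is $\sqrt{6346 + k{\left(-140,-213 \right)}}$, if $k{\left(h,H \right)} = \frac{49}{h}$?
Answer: $\frac{\sqrt{634565}}{10} \approx 79.66$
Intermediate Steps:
$\sqrt{6346 + k{\left(-140,-213 \right)}} = \sqrt{6346 + \frac{49}{-140}} = \sqrt{6346 + 49 \left(- \frac{1}{140}\right)} = \sqrt{6346 - \frac{7}{20}} = \sqrt{\frac{126913}{20}} = \frac{\sqrt{634565}}{10}$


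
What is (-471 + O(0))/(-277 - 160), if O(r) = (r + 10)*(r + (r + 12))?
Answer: 351/437 ≈ 0.80320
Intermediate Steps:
O(r) = (10 + r)*(12 + 2*r) (O(r) = (10 + r)*(r + (12 + r)) = (10 + r)*(12 + 2*r))
(-471 + O(0))/(-277 - 160) = (-471 + (120 + 2*0² + 32*0))/(-277 - 160) = (-471 + (120 + 2*0 + 0))/(-437) = (-471 + (120 + 0 + 0))*(-1/437) = (-471 + 120)*(-1/437) = -351*(-1/437) = 351/437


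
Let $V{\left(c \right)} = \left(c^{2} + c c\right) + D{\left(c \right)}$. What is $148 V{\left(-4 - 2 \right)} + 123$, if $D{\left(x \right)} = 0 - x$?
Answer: $11667$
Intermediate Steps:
$D{\left(x \right)} = - x$
$V{\left(c \right)} = - c + 2 c^{2}$ ($V{\left(c \right)} = \left(c^{2} + c c\right) - c = \left(c^{2} + c^{2}\right) - c = 2 c^{2} - c = - c + 2 c^{2}$)
$148 V{\left(-4 - 2 \right)} + 123 = 148 \left(-4 - 2\right) \left(-1 + 2 \left(-4 - 2\right)\right) + 123 = 148 \left(- 6 \left(-1 + 2 \left(-6\right)\right)\right) + 123 = 148 \left(- 6 \left(-1 - 12\right)\right) + 123 = 148 \left(\left(-6\right) \left(-13\right)\right) + 123 = 148 \cdot 78 + 123 = 11544 + 123 = 11667$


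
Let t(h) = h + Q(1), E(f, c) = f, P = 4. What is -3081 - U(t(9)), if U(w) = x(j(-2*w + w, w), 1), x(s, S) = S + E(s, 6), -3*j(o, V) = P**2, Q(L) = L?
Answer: -9230/3 ≈ -3076.7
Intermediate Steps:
j(o, V) = -16/3 (j(o, V) = -1/3*4**2 = -1/3*16 = -16/3)
t(h) = 1 + h (t(h) = h + 1 = 1 + h)
x(s, S) = S + s
U(w) = -13/3 (U(w) = 1 - 16/3 = -13/3)
-3081 - U(t(9)) = -3081 - 1*(-13/3) = -3081 + 13/3 = -9230/3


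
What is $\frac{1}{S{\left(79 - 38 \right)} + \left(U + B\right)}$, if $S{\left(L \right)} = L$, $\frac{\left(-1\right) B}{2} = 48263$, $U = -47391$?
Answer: $- \frac{1}{143876} \approx -6.9504 \cdot 10^{-6}$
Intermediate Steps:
$B = -96526$ ($B = \left(-2\right) 48263 = -96526$)
$\frac{1}{S{\left(79 - 38 \right)} + \left(U + B\right)} = \frac{1}{\left(79 - 38\right) - 143917} = \frac{1}{41 - 143917} = \frac{1}{-143876} = - \frac{1}{143876}$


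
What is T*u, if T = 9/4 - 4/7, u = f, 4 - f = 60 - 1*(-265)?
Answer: -15087/28 ≈ -538.82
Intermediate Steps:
f = -321 (f = 4 - (60 - 1*(-265)) = 4 - (60 + 265) = 4 - 1*325 = 4 - 325 = -321)
u = -321
T = 47/28 (T = 9*(¼) - 4*⅐ = 9/4 - 4/7 = 47/28 ≈ 1.6786)
T*u = (47/28)*(-321) = -15087/28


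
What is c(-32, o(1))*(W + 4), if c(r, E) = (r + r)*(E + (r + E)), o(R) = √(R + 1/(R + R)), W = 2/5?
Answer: 45056/5 - 1408*√6/5 ≈ 8321.4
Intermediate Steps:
W = ⅖ (W = 2*(⅕) = ⅖ ≈ 0.40000)
o(R) = √(R + 1/(2*R))
c(r, E) = 2*r*(r + 2*E) (c(r, E) = (2*r)*(E + (E + r)) = (2*r)*(r + 2*E) = 2*r*(r + 2*E))
c(-32, o(1))*(W + 4) = (2*(-32)*(-32 + 2*(√(2/1 + 4*1)/2)))*(⅖ + 4) = (2*(-32)*(-32 + 2*(√(2*1 + 4)/2)))*(22/5) = (2*(-32)*(-32 + 2*(√(2 + 4)/2)))*(22/5) = (2*(-32)*(-32 + 2*(√6/2)))*(22/5) = (2*(-32)*(-32 + √6))*(22/5) = (2048 - 64*√6)*(22/5) = 45056/5 - 1408*√6/5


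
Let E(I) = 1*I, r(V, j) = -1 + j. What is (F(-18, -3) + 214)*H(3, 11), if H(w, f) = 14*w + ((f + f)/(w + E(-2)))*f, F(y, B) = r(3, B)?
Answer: 59640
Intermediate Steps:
F(y, B) = -1 + B
E(I) = I
H(w, f) = 14*w + 2*f**2/(-2 + w) (H(w, f) = 14*w + ((f + f)/(w - 2))*f = 14*w + ((2*f)/(-2 + w))*f = 14*w + (2*f/(-2 + w))*f = 14*w + 2*f**2/(-2 + w))
(F(-18, -3) + 214)*H(3, 11) = ((-1 - 3) + 214)*(2*(11**2 - 14*3 + 7*3**2)/(-2 + 3)) = (-4 + 214)*(2*(121 - 42 + 7*9)/1) = 210*(2*1*(121 - 42 + 63)) = 210*(2*1*142) = 210*284 = 59640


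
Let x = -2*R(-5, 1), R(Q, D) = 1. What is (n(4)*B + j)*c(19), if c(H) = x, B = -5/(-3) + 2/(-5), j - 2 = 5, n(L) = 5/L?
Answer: -103/6 ≈ -17.167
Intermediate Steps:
j = 7 (j = 2 + 5 = 7)
B = 19/15 (B = -5*(-⅓) + 2*(-⅕) = 5/3 - ⅖ = 19/15 ≈ 1.2667)
x = -2 (x = -2*1 = -2)
c(H) = -2
(n(4)*B + j)*c(19) = ((5/4)*(19/15) + 7)*(-2) = (19/12 + 7)*(-2) = (103/12)*(-2) = -103/6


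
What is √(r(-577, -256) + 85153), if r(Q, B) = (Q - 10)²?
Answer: √429722 ≈ 655.53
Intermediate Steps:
r(Q, B) = (-10 + Q)²
√(r(-577, -256) + 85153) = √((-10 - 577)² + 85153) = √((-587)² + 85153) = √(344569 + 85153) = √429722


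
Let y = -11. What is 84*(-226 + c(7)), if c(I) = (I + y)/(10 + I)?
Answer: -323064/17 ≈ -19004.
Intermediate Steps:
c(I) = (-11 + I)/(10 + I) (c(I) = (I - 11)/(10 + I) = (-11 + I)/(10 + I))
84*(-226 + c(7)) = 84*(-226 + (-11 + 7)/(10 + 7)) = 84*(-226 - 4/17) = 84*(-3846/17) = -323064/17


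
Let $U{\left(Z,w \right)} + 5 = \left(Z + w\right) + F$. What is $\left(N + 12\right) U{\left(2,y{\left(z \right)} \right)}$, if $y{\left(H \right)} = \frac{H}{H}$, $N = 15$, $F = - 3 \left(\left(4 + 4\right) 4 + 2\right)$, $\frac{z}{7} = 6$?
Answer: $-2808$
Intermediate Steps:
$z = 42$ ($z = 7 \cdot 6 = 42$)
$F = -102$ ($F = - 3 \left(8 \cdot 4 + 2\right) = - 3 \left(32 + 2\right) = \left(-3\right) 34 = -102$)
$y{\left(H \right)} = 1$
$U{\left(Z,w \right)} = -107 + Z + w$ ($U{\left(Z,w \right)} = -5 - \left(102 - Z - w\right) = -5 + \left(-102 + Z + w\right) = -107 + Z + w$)
$\left(N + 12\right) U{\left(2,y{\left(z \right)} \right)} = \left(15 + 12\right) \left(-107 + 2 + 1\right) = 27 \left(-104\right) = -2808$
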